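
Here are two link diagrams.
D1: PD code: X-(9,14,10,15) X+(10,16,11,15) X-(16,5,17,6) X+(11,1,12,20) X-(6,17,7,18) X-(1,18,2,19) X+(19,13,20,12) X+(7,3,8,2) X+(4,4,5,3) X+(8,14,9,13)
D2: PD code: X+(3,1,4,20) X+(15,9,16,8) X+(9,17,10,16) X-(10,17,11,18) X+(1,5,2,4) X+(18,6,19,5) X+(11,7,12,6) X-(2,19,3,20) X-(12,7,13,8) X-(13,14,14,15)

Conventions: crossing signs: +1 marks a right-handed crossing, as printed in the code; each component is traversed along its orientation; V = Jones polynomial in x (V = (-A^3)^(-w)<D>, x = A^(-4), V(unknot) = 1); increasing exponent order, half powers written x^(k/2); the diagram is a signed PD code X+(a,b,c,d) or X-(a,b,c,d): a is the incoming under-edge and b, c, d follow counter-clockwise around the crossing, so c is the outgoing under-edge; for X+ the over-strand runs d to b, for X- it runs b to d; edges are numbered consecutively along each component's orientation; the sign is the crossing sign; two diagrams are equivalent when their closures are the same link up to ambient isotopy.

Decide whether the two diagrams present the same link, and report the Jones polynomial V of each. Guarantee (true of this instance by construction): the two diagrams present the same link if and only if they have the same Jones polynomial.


equivalent: no
V(D1) = x^-2 - x^-1 + 1 - x + x^2  (w +2, c 10, <D> = A^-2 - A^2 + A^6 - A^10 + A^14)
V(D2) = 1  (w +2, c 10, <D> = A^6)
why: 2 classes among 2 diagrams; unequal V(x) rules out equality


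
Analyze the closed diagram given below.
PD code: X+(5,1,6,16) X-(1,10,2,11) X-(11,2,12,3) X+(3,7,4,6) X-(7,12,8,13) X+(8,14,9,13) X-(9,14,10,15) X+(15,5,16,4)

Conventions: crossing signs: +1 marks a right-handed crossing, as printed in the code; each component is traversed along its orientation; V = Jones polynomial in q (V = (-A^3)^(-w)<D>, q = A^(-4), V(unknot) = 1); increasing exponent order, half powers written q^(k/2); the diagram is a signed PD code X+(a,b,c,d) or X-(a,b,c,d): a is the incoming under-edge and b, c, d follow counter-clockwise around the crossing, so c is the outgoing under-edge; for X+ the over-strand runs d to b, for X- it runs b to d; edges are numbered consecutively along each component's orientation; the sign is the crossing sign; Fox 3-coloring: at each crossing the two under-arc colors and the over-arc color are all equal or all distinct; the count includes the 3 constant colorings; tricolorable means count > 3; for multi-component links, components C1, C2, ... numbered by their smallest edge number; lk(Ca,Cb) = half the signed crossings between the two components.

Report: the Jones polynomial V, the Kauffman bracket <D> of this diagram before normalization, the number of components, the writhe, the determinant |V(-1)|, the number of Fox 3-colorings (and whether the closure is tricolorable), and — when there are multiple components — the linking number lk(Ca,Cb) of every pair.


Jones polynomial: V(q) = -q^-3 + 2q^-2 - 2q^-1 + 3 - 2q + 2q^2 - q^3
<D> = -A^-12 + 2A^-8 - 2A^-4 + 3 - 2A^4 + 2A^8 - A^12; writhe 0
components 1, writhe 0 (8 crossings)
3-colorings: 3 of 3^8, det 13 — not tricolorable
note: w = 0 (over 8 crossings) is diagram-only; (-A^3)^(0) removes it from V


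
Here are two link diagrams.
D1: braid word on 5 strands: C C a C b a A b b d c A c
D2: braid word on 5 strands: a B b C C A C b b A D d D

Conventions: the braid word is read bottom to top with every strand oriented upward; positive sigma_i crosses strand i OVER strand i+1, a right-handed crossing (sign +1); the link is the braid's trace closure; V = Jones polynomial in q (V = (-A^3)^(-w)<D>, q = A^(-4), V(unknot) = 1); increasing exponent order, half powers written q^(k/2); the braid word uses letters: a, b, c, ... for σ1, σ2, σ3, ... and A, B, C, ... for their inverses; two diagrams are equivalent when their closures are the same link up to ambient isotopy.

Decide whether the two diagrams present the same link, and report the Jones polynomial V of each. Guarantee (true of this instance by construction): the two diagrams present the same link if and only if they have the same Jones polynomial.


equivalent: no
D1 (bracket -A^-9 + A^-1 + A^3 + A^7; 13 crossings at w = +3): V = -q^(1/2) - q^(3/2) - q^(5/2) + q^(9/2)
V(D2) = q^(-7/2) - q^(-5/2) + q^(-3/2) - 2q^(-1/2) - q^(3/2)  (w -3, c 13, <D> = A^-15 + 2A^-7 - A^-3 + A - A^5)
key observation: comparing 2 Jones polynomials yields 2 groups


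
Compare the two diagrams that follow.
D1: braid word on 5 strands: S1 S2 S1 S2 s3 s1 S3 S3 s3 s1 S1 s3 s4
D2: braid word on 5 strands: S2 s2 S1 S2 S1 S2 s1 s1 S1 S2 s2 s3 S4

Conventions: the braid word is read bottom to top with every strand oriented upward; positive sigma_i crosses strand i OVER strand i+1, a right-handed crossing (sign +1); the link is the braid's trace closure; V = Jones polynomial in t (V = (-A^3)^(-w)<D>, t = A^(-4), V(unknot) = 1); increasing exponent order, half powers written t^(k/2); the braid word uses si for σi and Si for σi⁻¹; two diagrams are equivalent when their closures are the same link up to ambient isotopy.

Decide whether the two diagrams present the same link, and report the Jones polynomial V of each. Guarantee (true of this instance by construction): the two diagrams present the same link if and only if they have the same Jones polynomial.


same link: yes
V(D1) = -t^(-5/2) - t^(-1/2)  [13 crossings, <D> = A^-1 + A^7, w = -1]
V(D2) = -t^(-5/2) - t^(-1/2)  [13 crossings, <D> = A^-7 + A, w = -3]
insight: all 2 diagrams share one V(t), hence one class


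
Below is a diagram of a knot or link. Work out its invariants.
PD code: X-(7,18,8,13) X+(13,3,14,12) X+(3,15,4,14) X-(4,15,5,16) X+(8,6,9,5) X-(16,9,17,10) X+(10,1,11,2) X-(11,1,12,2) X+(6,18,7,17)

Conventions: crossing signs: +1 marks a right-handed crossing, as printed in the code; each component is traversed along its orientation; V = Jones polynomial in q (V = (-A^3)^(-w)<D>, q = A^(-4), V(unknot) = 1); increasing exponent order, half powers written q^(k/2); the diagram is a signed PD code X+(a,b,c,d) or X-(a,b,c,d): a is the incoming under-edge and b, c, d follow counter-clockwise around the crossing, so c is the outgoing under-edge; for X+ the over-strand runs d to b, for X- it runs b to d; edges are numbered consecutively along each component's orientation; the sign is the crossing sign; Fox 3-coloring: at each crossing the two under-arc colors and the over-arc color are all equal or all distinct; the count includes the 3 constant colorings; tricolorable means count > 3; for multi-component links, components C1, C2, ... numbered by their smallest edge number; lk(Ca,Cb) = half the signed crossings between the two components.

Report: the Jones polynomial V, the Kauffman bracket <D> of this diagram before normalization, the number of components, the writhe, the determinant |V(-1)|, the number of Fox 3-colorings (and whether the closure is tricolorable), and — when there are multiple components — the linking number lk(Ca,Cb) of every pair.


V(q) = q^-1 + 2 + q
bracket: -A^-1 - 2A^3 - A^7, w = +1
3 components, writhe +1, over 9 crossings
lk(C1,C2) = 0
linking number lk(C1,C3) = 0
lk(C2,C3): 0
det 0, colorings 27 of 3^10 — tricolorable
observation: palindromic: swapping q for 1/q fixes V


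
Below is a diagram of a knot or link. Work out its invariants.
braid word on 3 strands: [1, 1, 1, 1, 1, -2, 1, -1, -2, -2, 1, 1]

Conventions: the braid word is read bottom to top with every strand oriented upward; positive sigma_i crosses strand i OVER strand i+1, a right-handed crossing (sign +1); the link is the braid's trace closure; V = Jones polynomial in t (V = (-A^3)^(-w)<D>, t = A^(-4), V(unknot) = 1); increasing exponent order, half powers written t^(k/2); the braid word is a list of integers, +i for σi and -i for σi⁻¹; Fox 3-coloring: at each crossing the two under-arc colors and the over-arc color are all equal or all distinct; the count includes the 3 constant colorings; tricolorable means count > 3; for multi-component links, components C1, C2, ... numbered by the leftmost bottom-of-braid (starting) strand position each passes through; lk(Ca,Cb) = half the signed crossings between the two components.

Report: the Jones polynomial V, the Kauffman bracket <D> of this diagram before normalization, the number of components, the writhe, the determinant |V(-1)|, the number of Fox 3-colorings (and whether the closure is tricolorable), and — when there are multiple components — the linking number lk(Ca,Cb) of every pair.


Jones polynomial: V(t) = -t^-1 + 1 - t + 3t^2 - 2t^3 + 3t^4 - 3t^5 + 3t^6 - 2t^7 + t^8 - t^9
<D> = -A^-24 + A^-20 - 2A^-16 + 3A^-12 - 3A^-8 + 3A^-4 - 2 + 3A^4 - A^8 + A^12 - A^16; writhe +4
components 1, writhe +4 (12 crossings)
3-colorings: 9 of 3^12, det 21 — tricolorable
note: w = +4 shifts under R1 moves; the (-A^3)^(-4) factor cancels that in V


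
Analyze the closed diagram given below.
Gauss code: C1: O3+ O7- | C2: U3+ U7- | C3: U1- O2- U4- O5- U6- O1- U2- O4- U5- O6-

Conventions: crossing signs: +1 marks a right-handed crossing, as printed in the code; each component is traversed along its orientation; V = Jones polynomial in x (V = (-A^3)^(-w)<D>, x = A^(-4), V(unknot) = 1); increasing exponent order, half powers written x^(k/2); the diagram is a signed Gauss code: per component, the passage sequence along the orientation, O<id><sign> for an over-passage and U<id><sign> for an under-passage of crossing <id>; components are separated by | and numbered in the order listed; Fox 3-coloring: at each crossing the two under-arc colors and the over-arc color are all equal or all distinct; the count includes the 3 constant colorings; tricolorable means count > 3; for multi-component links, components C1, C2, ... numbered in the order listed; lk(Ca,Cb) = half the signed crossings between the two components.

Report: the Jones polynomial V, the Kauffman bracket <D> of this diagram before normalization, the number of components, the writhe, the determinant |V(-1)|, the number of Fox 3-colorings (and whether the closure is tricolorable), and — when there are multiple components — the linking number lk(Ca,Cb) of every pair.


V(x) = -x^-8 - x^-7 + x^-4 + 2x^-3 + 2x^-2 + x^-1
bracket: -A^-11 - 2A^-7 - 2A^-3 - A + A^13 + A^17, w = -5
3 components, writhe -5, over 7 crossings
lk(C1,C2) = 0
linking number lk(C1,C3) = 0
lk(C2,C3): 0
det 0, colorings 27 of 3^8 — tricolorable
observation: span 7 respects span(V) <= c + mu - 1 = 9 for this 3-component diagram


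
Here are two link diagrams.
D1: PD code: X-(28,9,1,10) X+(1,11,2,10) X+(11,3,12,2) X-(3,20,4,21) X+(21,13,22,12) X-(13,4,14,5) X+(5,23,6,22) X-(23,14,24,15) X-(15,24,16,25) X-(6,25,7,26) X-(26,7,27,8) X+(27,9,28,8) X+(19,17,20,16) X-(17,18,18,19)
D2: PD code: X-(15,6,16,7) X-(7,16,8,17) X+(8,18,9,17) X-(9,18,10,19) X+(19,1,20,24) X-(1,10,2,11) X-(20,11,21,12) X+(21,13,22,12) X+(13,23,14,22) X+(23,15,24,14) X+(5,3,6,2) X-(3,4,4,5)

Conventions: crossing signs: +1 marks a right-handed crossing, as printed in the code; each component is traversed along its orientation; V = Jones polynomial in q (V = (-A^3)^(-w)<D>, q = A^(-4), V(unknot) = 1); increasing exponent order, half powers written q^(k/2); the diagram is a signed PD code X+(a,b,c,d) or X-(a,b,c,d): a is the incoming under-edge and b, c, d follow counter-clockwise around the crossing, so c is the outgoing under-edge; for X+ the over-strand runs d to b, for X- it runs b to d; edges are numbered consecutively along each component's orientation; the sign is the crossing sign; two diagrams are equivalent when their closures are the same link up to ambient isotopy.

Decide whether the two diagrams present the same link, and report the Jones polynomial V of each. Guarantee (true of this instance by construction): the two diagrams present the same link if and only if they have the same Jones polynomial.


same link: no
V(D1) = q^-5 - 2q^-4 + 2q^-3 - 2q^-2 + 2q^-1 - 1 + q  [14 crossings, <D> = A^-10 - A^-6 + 2A^-2 - 2A^2 + 2A^6 - 2A^10 + A^14, w = -2]
D2 (bracket -A^-12 + 2A^-8 - 2A^-4 + 3 - 2A^4 + 2A^8 - A^12; 12 crossings at w = 0): V = -q^-3 + 2q^-2 - 2q^-1 + 3 - 2q + 2q^2 - q^3
note: 2 values of V(q) split the 2 diagrams


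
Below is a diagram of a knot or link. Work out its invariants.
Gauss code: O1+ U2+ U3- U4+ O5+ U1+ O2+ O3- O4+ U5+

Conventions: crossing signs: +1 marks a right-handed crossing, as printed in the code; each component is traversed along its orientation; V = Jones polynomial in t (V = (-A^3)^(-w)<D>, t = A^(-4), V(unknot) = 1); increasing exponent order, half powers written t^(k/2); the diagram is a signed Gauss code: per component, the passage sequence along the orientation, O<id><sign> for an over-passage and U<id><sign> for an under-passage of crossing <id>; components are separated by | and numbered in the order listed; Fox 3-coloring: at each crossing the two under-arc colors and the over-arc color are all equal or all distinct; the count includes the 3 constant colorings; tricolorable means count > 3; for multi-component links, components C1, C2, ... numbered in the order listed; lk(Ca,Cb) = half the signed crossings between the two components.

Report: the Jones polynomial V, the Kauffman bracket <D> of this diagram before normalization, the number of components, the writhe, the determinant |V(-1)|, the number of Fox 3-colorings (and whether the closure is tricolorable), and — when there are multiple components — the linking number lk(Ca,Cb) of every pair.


Jones polynomial: V(t) = t + t^3 - t^4
<D> = A^-7 - A^-3 - A^5; writhe +3
components 1, writhe +3 (5 crossings)
3-colorings: 9 of 3^5, det 3 — tricolorable
note: w = +3 shifts under R1 moves; the (-A^3)^(-3) factor cancels that in V


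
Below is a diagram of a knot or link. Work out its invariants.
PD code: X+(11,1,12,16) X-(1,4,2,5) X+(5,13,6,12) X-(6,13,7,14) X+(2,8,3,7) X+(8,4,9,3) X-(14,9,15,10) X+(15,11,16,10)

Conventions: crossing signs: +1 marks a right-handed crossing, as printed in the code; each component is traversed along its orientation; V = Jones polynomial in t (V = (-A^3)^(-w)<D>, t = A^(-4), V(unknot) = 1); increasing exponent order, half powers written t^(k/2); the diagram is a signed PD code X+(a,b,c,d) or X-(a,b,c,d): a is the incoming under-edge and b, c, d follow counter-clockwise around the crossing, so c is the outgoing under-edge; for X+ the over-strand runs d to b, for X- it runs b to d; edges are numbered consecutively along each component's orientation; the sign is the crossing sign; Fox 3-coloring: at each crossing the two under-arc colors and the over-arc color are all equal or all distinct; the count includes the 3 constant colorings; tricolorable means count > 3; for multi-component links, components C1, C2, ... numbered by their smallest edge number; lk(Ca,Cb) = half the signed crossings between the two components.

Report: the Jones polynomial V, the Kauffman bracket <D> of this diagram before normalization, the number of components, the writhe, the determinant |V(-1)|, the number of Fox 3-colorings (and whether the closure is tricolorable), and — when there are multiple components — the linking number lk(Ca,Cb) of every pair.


V(t) = 1
bracket: A^6, w = +2
1 component, writhe +2, over 8 crossings
det 1, colorings 3 of 3^8 — not tricolorable
observation: |V(-1)| = 1: so not tricolorable, since 3 does not divide 1


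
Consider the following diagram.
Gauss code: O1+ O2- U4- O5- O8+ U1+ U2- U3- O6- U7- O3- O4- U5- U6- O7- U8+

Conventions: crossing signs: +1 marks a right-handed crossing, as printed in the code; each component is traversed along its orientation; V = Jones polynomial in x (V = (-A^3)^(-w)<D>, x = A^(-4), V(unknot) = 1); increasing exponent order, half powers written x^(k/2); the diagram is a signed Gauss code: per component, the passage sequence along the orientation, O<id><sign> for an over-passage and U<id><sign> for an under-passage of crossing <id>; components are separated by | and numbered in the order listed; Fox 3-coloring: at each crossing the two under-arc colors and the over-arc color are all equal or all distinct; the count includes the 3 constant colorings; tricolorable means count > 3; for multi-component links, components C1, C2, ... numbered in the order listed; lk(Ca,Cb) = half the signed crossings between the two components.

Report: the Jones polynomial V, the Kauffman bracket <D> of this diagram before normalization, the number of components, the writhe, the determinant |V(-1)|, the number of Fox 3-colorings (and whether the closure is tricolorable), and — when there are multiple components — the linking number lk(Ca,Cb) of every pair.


V(x) = -x^-6 + x^-5 - x^-4 + 2x^-3 - x^-2 + x^-1
bracket: A^-8 - A^-4 + 2 - A^4 + A^8 - A^12, w = -4
1 component, writhe -4, over 8 crossings
det 7, colorings 3 of 3^8 — not tricolorable
observation: |V(-1)| = 7: so not tricolorable, since 3 does not divide 7


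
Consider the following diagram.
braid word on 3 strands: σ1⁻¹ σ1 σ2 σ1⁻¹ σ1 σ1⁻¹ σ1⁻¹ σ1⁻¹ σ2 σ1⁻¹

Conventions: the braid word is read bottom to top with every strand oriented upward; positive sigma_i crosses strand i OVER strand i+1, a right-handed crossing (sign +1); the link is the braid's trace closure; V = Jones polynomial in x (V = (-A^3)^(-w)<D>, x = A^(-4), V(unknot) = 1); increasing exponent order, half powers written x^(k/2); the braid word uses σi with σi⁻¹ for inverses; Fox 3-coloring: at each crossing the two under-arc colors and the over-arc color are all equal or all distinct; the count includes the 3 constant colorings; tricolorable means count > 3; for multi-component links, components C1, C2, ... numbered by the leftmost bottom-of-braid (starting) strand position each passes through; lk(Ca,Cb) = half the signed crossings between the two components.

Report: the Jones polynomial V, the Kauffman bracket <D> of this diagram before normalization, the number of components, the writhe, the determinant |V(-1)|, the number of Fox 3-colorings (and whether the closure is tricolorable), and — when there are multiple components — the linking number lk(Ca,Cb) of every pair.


V = x^-5 - 2x^-4 + 2x^-3 - 2x^-2 + 2x^-1 - 1 + x
<D> = A^-10 - A^-6 + 2A^-2 - 2A^2 + 2A^6 - 2A^10 + A^14 (w = -2)
1 component over 10 crossings, w = -2
3 Fox colorings among 3^10, |V(-1)| = 11: not tricolorable
why: w = -2 shifts under R1 moves; the (-A^3)^(2) factor cancels that in V


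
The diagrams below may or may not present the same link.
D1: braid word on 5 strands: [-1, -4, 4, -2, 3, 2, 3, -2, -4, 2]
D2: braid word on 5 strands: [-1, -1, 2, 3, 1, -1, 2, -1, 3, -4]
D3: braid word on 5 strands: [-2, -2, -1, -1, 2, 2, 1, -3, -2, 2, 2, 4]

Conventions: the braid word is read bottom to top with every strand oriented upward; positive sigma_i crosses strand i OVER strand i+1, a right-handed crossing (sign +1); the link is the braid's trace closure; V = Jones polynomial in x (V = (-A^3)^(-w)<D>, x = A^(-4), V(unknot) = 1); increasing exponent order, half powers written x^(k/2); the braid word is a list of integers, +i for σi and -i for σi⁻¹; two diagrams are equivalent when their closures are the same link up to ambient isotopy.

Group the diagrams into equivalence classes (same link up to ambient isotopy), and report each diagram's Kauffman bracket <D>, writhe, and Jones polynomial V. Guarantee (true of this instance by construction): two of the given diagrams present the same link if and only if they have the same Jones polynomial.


classes: {D1} | {D2} | {D3}
V(D1) = 1  [10 crossings, <D> = 1, w = 0]
V(D2) = -x^-3 + x^-2 - x^-1 + 3 - x + x^2 - x^3  [10 crossings, <D> = -A^-12 + A^-8 - A^-4 + 3 - A^4 + A^8 - A^12, w = 0]
V(D3) = x^-2 - x^-1 + 1 - x + x^2  (w 0, c 12, <D> = A^-8 - A^-4 + 1 - A^4 + A^8)
insight: 3 values of V(x) split the 3 diagrams


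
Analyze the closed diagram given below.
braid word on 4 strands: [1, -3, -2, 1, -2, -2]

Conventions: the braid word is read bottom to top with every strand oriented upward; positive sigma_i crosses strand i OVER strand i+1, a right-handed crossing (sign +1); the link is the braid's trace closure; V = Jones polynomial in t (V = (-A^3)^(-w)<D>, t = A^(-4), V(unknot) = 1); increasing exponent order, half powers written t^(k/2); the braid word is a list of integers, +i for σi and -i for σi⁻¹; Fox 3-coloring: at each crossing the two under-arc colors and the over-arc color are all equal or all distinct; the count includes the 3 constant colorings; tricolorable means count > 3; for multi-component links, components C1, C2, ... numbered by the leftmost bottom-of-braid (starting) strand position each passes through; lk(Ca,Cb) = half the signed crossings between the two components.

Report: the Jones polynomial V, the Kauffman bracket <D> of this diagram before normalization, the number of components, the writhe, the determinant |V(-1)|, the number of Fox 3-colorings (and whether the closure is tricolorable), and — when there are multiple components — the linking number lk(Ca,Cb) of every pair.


V(t) = t^(-7/2) - 2t^(-5/2) + t^(-3/2) - 2t^(-1/2) + t^(1/2) - t^(3/2)
bracket: -A^-12 + A^-8 - 2A^-4 + 1 - 2A^4 + A^8, w = -2
2 components, writhe -2, over 6 crossings
lk(C1,C2) = 0
det 8, colorings 3 of 3^6 — not tricolorable
observation: w = -2 (over 6 crossings) is diagram-only; (-A^3)^(2) removes it from V


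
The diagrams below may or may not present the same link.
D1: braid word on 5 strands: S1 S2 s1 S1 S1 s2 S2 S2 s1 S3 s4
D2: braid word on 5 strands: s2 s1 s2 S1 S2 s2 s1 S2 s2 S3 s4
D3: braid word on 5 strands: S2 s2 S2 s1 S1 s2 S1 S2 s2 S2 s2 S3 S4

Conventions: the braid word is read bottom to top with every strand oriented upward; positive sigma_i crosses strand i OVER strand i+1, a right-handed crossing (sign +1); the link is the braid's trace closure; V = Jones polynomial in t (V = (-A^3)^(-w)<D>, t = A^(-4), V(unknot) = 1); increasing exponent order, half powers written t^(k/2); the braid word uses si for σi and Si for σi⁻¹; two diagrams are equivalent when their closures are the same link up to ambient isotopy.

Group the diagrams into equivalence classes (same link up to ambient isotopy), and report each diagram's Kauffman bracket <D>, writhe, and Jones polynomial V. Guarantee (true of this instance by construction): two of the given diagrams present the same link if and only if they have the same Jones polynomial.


classes: {D1} | {D2} | {D3}
V(D1) = -t^(-5/2) - t^(-1/2)  [11 crossings, <D> = A^-7 + A, w = -3]
V(D2) = -t^(1/2) - t^(5/2)  [11 crossings, <D> = A^-1 + A^7, w = +3]
D3 (bracket A^-11 + A^-7; 13 crossings at w = -3): V = -t^(-1/2) - t^(1/2)
note: 3 values of V(t) split the 3 diagrams


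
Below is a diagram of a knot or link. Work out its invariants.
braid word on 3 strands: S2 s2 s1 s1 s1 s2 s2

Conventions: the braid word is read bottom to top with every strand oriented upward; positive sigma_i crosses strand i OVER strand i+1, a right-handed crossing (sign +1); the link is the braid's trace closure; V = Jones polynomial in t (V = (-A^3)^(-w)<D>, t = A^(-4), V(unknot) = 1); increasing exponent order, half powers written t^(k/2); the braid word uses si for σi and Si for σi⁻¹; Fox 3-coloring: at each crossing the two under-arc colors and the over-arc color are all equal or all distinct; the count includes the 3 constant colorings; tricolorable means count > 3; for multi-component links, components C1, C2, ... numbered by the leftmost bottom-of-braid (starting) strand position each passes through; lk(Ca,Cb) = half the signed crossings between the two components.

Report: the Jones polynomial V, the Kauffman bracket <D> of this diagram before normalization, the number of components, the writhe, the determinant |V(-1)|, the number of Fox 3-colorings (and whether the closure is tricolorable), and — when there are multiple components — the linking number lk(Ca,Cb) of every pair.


Jones polynomial: V(t) = -t^(3/2) - 2t^(7/2) + t^(9/2) - t^(11/2) + t^(13/2)
<D> = -A^-11 + A^-7 - A^-3 + 2A + A^9; writhe +5
components 2, writhe +5 (7 crossings)
linking number lk(C1,C2) = +1
3-colorings: 9 of 3^7, det 6 — tricolorable
note: span 5 respects span(V) <= c + mu - 1 = 8 for this 2-component diagram


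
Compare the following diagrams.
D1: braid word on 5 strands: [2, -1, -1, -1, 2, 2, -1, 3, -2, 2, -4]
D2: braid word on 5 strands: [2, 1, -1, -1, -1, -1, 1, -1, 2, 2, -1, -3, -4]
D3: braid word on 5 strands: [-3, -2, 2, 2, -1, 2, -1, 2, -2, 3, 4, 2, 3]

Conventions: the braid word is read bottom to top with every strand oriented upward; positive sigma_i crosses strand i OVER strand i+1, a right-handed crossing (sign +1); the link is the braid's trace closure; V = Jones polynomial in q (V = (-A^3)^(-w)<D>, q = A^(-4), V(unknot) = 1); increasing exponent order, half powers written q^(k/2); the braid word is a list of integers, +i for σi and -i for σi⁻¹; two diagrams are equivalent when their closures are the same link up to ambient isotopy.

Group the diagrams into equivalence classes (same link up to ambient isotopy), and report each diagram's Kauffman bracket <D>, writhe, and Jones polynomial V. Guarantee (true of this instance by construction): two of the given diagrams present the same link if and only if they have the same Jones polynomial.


equivalence classes: {D1, D2} | {D3}
D1 (bracket -A^-13 + 2A^-9 - 2A^-5 + 4A^-1 - 3A^3 + 3A^7 - 2A^11 + A^15; 11 crossings at w = -1): V = -q^(-9/2) + 2q^(-7/2) - 3q^(-5/2) + 3q^(-3/2) - 4q^(-1/2) + 2q^(1/2) - 2q^(3/2) + q^(5/2)
D2 (bracket -A^-19 + 2A^-15 - 2A^-11 + 4A^-7 - 3A^-3 + 3A - 2A^5 + A^9; 13 crossings at w = -3): V = -q^(-9/2) + 2q^(-7/2) - 3q^(-5/2) + 3q^(-3/2) - 4q^(-1/2) + 2q^(1/2) - 2q^(3/2) + q^(5/2)
V(D3) = -q^(-3/2) + q^(-1/2) - 2q^(1/2) + q^(3/2) - 2q^(5/2) + q^(7/2)  [13 crossings, <D> = -A^-5 + 2A^-1 - A^3 + 2A^7 - A^11 + A^15, w = +3]
key observation: comparing 3 Jones polynomials yields 2 groups


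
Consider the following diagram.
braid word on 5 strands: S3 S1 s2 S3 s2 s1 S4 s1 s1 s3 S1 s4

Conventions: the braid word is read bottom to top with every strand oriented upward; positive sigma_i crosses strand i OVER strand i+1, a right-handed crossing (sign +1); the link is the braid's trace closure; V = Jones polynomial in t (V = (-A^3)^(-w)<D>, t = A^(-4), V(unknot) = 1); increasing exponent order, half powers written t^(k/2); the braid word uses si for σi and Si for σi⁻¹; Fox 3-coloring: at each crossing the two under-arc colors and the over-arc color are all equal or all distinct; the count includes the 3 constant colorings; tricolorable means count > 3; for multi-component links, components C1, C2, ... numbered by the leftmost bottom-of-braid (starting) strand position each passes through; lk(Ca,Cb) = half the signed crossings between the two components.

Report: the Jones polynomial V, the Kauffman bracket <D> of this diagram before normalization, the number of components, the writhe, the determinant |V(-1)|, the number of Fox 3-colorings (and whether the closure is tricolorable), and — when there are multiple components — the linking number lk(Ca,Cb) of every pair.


V(t) = t^-2 - t^-1 + 1 - t + t^2
bracket: A^-2 - A^2 + A^6 - A^10 + A^14, w = +2
1 component, writhe +2, over 12 crossings
det 5, colorings 3 of 3^12 — not tricolorable
observation: w = +2 shifts under R1 moves; the (-A^3)^(-2) factor cancels that in V


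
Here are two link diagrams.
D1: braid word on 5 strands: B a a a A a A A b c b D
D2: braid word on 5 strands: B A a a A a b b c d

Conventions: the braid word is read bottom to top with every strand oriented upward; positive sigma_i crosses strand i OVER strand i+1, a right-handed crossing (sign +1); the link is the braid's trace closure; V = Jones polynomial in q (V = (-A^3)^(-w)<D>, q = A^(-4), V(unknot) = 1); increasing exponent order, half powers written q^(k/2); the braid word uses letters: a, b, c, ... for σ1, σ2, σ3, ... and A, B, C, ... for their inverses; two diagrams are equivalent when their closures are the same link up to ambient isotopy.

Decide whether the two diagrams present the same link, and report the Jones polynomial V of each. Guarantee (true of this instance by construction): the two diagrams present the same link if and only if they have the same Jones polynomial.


equivalent: yes
V(D1) = 1  (w +2, c 12, <D> = A^6)
V(D2) = 1  [10 crossings, <D> = A^12, w = +4]
key observation: Markov moves rewrite D1 (12 crossings) into D2 (10)


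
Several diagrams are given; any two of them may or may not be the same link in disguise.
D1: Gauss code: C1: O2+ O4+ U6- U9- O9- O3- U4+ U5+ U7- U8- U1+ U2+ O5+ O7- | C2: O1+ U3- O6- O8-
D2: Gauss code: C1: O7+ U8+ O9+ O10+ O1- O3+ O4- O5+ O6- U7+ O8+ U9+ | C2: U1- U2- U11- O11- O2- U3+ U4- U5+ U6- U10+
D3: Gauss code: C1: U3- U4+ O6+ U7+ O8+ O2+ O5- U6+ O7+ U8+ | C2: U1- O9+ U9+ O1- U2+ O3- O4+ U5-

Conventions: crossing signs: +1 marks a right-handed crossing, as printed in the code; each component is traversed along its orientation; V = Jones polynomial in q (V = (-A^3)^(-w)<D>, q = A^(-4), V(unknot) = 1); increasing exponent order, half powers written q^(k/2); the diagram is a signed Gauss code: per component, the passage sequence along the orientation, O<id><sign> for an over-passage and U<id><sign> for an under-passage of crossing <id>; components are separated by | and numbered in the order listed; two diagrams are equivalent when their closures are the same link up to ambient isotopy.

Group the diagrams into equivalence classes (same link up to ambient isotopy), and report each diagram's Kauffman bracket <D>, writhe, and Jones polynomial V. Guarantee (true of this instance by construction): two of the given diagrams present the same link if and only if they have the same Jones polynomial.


equivalence classes: {D1} | {D2, D3}
D1 (bracket A^-1 + A^7; 9 crossings at w = -1): V = -q^(-5/2) - q^(-1/2)
D2 (bracket -A^-15 + A^-7 + A^-3 + A; 11 crossings at w = +1): V = -q^(1/2) - q^(3/2) - q^(5/2) + q^(9/2)
V(D3) = -q^(1/2) - q^(3/2) - q^(5/2) + q^(9/2)  (w +3, c 9, <D> = -A^-9 + A^-1 + A^3 + A^7)
observation: V(q) takes 2 values over 3 diagrams, fixing the grouping


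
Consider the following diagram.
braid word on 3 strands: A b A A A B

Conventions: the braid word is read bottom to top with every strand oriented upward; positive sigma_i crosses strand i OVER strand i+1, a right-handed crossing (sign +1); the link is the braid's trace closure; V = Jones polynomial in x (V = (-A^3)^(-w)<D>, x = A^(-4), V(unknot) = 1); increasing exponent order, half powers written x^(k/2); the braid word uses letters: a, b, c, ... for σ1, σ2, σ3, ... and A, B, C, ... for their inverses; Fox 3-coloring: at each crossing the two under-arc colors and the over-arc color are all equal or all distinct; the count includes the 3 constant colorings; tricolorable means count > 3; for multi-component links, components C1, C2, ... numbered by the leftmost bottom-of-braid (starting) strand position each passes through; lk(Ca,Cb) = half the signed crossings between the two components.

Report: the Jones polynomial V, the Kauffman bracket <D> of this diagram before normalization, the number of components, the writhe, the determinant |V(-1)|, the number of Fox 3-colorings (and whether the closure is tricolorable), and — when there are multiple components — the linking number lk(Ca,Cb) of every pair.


V(x) = -x^-4 + x^-3 + x^-1
bracket: A^-8 + 1 - A^4, w = -4
1 component, writhe -4, over 6 crossings
det 3, colorings 9 of 3^6 — tricolorable
observation: w = -4 (over 6 crossings) is diagram-only; (-A^3)^(4) removes it from V


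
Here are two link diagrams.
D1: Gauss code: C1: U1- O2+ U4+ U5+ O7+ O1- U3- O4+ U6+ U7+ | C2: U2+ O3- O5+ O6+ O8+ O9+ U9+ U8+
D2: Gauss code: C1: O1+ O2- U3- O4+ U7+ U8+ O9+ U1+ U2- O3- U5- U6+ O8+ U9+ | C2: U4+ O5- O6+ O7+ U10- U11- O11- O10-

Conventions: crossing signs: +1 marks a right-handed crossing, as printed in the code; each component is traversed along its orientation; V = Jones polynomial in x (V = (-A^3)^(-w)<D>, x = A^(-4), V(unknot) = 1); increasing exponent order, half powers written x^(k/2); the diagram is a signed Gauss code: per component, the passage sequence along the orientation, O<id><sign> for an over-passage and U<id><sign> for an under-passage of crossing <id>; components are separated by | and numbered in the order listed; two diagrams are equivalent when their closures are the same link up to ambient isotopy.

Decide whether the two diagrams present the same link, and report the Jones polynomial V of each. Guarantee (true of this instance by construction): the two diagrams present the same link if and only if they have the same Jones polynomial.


equivalent: yes
D1 (bracket A^5 + A^13; 9 crossings at w = +5): V = -x^(1/2) - x^(5/2)
V(D2) = -x^(1/2) - x^(5/2)  [11 crossings, <D> = A^-7 + A, w = +1]
observation: from 9 to 11 crossings by R-moves: one link, two diagrams


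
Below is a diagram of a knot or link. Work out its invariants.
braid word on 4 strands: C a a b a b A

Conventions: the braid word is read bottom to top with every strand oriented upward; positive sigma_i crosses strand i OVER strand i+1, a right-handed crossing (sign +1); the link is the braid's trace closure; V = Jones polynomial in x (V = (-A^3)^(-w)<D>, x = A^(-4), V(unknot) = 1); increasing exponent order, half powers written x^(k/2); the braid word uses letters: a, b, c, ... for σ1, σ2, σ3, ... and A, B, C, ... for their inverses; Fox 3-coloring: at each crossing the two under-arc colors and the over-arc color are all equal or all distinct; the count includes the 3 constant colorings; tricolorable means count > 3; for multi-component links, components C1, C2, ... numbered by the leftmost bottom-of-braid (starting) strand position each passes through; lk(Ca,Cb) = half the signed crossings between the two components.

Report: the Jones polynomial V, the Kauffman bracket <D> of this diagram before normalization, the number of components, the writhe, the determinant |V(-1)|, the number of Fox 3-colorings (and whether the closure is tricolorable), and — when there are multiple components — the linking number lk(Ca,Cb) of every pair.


V(x) = x + x^3 - x^4
bracket: A^-7 - A^-3 - A^5, w = +3
1 component, writhe +3, over 7 crossings
det 3, colorings 9 of 3^7 — tricolorable
observation: det 3 = |V(-1)|; divisible by 3, so tricolorable


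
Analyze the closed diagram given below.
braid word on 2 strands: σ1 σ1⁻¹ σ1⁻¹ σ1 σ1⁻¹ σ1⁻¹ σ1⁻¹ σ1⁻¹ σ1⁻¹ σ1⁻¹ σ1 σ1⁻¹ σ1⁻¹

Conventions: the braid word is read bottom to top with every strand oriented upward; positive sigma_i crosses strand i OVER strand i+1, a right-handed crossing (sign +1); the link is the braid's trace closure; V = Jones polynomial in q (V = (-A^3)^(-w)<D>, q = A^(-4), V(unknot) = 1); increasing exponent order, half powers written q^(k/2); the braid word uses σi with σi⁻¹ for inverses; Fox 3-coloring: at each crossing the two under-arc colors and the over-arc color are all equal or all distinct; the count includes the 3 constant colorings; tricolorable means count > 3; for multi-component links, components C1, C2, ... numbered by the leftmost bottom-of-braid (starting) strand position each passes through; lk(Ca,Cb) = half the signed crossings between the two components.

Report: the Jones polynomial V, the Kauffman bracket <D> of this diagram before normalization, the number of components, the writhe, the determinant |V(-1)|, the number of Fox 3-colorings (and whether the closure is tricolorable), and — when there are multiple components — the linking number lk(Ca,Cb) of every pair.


Jones polynomial: V(q) = -q^-10 + q^-9 - q^-8 + q^-7 - q^-6 + q^-5 + q^-3
<D> = -A^-9 - A^-1 + A^3 - A^7 + A^11 - A^15 + A^19; writhe -7
components 1, writhe -7 (13 crossings)
3-colorings: 3 of 3^13, det 7 — not tricolorable
note: free reduction leaves σ1⁻¹ σ1⁻¹ σ1⁻¹ σ1⁻¹ σ1⁻¹ σ1⁻¹ σ1⁻¹ of the original 13 letters


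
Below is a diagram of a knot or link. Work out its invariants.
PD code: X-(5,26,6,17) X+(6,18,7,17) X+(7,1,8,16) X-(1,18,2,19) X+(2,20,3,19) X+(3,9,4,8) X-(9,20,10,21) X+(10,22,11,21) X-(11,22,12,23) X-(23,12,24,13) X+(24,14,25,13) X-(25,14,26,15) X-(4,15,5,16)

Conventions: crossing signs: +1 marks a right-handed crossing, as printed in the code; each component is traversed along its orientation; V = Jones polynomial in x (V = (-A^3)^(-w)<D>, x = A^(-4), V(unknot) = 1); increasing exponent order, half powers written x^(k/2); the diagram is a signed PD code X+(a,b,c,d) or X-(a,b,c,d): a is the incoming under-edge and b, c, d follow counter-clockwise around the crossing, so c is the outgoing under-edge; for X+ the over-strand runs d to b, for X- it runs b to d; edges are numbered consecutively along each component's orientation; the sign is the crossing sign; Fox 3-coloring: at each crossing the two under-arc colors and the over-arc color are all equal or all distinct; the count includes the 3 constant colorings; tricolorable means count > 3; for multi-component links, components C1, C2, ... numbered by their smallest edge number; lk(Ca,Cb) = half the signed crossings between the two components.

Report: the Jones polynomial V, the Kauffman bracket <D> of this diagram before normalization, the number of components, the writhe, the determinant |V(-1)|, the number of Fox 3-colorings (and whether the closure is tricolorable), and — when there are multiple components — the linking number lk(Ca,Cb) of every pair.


Jones polynomial: V(x) = -x^(-5/2) - x^(-1/2)
<D> = A^-1 + A^7; writhe -1
components 2, writhe -1 (13 crossings)
linking number lk(C1,C2) = -1
3-colorings: 3 of 3^13, det 2 — not tricolorable
note: w = -1 shifts under R1 moves; the (-A^3)^(1) factor cancels that in V


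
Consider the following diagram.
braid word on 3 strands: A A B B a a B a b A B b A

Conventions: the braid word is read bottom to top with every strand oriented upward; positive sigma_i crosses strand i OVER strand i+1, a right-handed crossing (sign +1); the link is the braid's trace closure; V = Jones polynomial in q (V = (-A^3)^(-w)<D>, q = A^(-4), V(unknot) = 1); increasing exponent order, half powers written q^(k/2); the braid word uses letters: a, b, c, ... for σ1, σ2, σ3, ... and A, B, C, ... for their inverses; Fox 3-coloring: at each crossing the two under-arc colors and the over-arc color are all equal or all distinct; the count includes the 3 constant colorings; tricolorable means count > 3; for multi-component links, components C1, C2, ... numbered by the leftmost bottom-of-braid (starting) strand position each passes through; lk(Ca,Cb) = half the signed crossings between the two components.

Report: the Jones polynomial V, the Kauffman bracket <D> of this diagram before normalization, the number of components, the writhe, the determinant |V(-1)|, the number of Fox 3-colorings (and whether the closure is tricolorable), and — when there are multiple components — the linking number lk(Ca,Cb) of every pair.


V(q) = -q^(-15/2) + 2q^(-13/2) - 3q^(-11/2) + 4q^(-9/2) - 5q^(-7/2) + 4q^(-5/2) - 4q^(-3/2) + 2q^(-1/2) - 2q^(1/2) + q^(3/2)
bracket: -A^-15 + 2A^-11 - 2A^-7 + 4A^-3 - 4A + 5A^5 - 4A^9 + 3A^13 - 2A^17 + A^21, w = -3
2 components, writhe -3, over 13 crossings
lk(C1,C2) = -2
det 28, colorings 3 of 3^13 — not tricolorable
observation: the word shrinks to σ1⁻¹ σ1⁻¹ σ2⁻¹ σ2⁻¹ σ1 σ1 σ2⁻¹ σ1 σ2 σ1⁻¹ σ1⁻¹ after cancelling


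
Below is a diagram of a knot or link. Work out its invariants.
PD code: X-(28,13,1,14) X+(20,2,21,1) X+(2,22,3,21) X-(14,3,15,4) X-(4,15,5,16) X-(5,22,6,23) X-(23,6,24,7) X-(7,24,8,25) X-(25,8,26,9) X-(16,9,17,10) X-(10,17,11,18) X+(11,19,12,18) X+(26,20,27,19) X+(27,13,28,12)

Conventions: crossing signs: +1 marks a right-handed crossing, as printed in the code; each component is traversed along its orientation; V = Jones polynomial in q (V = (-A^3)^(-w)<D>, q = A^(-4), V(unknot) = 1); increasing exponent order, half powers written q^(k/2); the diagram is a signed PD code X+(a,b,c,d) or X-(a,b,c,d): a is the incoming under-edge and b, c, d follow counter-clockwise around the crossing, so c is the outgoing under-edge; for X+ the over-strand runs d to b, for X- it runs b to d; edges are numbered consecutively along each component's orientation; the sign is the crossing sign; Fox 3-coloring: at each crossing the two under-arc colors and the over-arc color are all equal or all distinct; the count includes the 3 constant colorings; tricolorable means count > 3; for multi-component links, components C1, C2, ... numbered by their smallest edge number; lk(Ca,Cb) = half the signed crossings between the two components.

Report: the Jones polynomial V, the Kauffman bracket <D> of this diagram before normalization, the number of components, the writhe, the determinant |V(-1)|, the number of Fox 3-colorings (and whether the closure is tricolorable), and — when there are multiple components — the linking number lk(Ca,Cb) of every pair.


Jones polynomial: V(q) = -q^-8 + 2q^-7 - 3q^-6 + 4q^-5 - 5q^-4 + 5q^-3 - 3q^-2 + 3q^-1 - 1
<D> = -A^-12 + 3A^-8 - 3A^-4 + 5 - 5A^4 + 4A^8 - 3A^12 + 2A^16 - A^20; writhe -4
components 1, writhe -4 (14 crossings)
3-colorings: 9 of 3^14, det 27 — tricolorable
note: |V(-1)| = 27: so tricolorable, since 3 divides 27
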